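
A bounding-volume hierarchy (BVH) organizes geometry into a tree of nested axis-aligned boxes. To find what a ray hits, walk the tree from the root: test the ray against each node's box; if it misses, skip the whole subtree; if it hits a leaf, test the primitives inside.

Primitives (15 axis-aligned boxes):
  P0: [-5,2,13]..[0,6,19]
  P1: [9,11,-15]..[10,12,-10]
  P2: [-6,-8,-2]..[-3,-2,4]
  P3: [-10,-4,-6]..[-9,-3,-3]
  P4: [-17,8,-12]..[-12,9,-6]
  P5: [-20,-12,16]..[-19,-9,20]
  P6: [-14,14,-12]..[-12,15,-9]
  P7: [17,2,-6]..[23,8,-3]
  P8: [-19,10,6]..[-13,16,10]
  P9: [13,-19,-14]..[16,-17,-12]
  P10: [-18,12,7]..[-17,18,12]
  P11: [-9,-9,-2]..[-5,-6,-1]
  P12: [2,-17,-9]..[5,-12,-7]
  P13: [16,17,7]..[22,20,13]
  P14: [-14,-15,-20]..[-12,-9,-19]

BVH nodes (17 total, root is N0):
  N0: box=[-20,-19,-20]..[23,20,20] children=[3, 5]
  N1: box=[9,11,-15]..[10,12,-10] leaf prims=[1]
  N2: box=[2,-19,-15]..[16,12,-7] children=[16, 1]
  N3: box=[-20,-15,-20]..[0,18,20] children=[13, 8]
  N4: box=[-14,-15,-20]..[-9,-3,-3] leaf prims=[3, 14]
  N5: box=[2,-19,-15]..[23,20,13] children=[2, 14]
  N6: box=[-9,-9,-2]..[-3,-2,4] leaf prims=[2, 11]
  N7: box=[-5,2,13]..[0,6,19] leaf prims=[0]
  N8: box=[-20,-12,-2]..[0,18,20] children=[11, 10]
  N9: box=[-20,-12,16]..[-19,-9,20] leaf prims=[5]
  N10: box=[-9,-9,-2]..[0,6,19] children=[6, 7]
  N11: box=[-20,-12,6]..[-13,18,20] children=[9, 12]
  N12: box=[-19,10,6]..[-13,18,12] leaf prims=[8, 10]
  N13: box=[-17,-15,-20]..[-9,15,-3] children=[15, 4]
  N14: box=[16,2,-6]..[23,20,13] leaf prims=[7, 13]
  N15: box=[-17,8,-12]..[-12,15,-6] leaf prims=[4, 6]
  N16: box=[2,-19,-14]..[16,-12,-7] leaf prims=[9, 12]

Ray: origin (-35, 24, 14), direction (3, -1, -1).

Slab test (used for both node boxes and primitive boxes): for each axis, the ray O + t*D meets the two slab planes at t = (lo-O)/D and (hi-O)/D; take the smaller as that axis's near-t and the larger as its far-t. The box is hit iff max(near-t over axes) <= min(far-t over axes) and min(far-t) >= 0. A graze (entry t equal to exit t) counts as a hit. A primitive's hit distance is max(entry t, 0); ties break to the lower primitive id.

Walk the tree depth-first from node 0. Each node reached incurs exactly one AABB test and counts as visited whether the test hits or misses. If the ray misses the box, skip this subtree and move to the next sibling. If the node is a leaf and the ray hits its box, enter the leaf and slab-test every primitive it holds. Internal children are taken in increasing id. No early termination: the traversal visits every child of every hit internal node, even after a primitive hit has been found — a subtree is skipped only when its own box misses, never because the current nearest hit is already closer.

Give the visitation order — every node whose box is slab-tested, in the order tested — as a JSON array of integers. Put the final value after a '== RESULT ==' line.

Traverse from the root:
N0 x:[5,58/3] y:[4,43] z:[-6,34] -> hit [5,58/3], descend [3, 5]
  N3 x:[5,35/3] y:[6,39] z:[-6,34] -> hit [6,35/3], descend [8, 13]
    N8 x:[5,35/3] y:[6,36] z:[-6,16] -> hit [6,35/3], descend [10, 11]
      N10 x:[26/3,35/3] y:[18,33] z:[-5,16] -> miss, prune
      N11 x:[5,22/3] y:[6,36] z:[-6,8] -> hit [6,22/3], descend [9, 12]
        N9 x:[5,16/3] y:[33,36] z:[-6,-2] -> miss, prune
        N12 x:[16/3,22/3] y:[6,14] z:[2,8] -> hit [6,22/3] leaf, test {P8(miss), P10@t=6}
    N13 x:[6,26/3] y:[9,39] z:[17,34] -> miss, prune
  N5 x:[37/3,58/3] y:[4,43] z:[1,29] -> hit [37/3,58/3], descend [2, 14]
    N2 x:[37/3,17] y:[12,43] z:[21,29] -> miss, prune
    N14 x:[17,58/3] y:[4,22] z:[1,20] -> hit [17,58/3] leaf, test {P7@t=52/3, P13(miss)}

Summary -> nodes [0, 3, 8, 10, 11, 9, 12, 13, 5, 2, 14]; box-tests=11; leaf-entries=2; first=P10

== RESULT ==
[0, 3, 8, 10, 11, 9, 12, 13, 5, 2, 14]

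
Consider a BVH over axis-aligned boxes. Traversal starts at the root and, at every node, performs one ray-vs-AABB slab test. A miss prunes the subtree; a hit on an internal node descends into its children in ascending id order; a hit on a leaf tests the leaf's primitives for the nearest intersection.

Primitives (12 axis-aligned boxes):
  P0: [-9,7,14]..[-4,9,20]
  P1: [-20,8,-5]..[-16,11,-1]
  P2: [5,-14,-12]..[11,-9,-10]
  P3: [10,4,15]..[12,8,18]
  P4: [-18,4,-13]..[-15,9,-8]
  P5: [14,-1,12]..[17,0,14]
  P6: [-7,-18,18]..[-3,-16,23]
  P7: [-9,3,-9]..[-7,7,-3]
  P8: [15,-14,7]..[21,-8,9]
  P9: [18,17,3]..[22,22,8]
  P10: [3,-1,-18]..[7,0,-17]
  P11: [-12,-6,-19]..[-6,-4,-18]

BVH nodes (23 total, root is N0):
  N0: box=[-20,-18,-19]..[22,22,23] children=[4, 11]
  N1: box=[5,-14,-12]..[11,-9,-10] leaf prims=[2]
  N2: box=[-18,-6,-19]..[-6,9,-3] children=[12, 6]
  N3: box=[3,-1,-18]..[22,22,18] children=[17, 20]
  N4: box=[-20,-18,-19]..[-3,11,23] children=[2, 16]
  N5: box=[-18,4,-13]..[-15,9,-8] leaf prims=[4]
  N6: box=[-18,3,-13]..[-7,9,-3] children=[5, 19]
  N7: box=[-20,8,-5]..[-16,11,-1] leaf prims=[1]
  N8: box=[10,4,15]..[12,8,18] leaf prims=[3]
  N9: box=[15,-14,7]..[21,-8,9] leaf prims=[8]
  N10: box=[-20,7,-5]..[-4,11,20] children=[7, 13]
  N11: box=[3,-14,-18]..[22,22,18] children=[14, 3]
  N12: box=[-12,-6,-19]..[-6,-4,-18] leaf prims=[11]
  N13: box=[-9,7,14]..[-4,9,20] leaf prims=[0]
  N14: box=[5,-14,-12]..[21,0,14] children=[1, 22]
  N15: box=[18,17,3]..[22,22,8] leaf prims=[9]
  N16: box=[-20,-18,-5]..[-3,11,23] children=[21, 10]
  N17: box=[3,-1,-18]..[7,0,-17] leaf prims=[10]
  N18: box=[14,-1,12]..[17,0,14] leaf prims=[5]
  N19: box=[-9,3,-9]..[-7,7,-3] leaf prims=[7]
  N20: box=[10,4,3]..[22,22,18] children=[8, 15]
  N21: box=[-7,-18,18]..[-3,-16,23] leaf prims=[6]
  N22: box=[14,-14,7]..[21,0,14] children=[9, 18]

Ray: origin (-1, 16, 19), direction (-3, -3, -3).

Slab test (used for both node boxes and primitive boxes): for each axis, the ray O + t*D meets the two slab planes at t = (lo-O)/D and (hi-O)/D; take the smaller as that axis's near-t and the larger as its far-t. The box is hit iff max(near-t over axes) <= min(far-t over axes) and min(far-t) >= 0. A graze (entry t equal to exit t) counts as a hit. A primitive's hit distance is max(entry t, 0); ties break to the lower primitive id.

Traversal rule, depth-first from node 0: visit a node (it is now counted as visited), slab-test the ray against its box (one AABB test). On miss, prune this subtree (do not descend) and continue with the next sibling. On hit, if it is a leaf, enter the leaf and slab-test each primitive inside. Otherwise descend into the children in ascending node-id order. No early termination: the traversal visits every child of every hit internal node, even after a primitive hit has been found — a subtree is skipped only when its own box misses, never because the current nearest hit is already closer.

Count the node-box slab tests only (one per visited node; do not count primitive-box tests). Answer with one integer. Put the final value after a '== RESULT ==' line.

Trace the traversal:
N0 x:[-23/3,19/3] y:[-2,34/3] z:[-4/3,38/3] -> hit [-4/3,19/3], descend [4, 11]
  N4 x:[2/3,19/3] y:[5/3,34/3] z:[-4/3,38/3] -> hit [5/3,19/3], descend [2, 16]
    N2 x:[5/3,17/3] y:[7/3,22/3] z:[22/3,38/3] -> miss, prune
    N16 x:[2/3,19/3] y:[5/3,34/3] z:[-4/3,8] -> hit [5/3,19/3], descend [10, 21]
      N10 x:[1,19/3] y:[5/3,3] z:[-1/3,8] -> hit [5/3,3], descend [7, 13]
        N7 x:[5,19/3] y:[5/3,8/3] z:[20/3,8] -> miss, prune
        N13 x:[1,8/3] y:[7/3,3] z:[-1/3,5/3] -> miss, prune
      N21 x:[2/3,2] y:[32/3,34/3] z:[-4/3,1/3] -> miss, prune
  N11 x:[-23/3,-4/3] y:[-2,10] z:[1/3,37/3] -> miss, prune

Summary -> nodes [0, 4, 2, 16, 10, 7, 13, 21, 11]; box-tests=9; leaf-entries=0; first=miss

== RESULT ==
9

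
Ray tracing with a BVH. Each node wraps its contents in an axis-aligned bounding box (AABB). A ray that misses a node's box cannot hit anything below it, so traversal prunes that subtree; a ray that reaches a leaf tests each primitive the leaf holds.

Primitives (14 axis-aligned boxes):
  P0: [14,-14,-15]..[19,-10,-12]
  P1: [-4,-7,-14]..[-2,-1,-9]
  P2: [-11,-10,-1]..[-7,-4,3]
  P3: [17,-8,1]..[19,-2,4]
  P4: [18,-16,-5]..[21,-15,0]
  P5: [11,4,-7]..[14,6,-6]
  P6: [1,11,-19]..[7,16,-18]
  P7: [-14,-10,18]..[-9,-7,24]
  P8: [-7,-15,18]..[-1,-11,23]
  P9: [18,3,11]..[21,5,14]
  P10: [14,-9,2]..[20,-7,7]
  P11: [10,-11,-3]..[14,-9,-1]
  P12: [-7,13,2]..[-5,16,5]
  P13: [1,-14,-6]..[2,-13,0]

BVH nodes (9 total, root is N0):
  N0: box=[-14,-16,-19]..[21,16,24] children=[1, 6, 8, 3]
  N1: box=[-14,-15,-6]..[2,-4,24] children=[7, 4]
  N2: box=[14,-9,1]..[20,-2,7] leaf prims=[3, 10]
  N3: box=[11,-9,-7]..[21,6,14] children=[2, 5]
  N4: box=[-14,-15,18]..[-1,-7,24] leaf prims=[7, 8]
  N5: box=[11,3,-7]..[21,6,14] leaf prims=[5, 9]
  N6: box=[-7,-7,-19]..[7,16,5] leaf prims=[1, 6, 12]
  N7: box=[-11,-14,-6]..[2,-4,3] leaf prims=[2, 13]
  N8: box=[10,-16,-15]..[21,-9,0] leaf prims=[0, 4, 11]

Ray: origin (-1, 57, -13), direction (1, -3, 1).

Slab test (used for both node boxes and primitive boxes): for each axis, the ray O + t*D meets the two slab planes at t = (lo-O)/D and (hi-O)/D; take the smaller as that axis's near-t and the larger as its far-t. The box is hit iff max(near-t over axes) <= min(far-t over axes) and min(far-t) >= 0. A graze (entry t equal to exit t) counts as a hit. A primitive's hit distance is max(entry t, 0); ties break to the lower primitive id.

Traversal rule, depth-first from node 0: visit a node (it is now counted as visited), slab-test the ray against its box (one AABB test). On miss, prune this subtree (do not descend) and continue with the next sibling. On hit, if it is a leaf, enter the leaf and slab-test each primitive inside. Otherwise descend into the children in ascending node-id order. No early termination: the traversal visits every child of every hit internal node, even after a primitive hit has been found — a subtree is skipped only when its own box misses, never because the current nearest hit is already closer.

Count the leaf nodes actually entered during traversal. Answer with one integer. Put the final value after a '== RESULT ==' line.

Traverse from the root:
N0 x:[-13,22] y:[41/3,73/3] z:[-6,37] -> hit [41/3,22], descend [1, 3, 6, 8]
  N1 x:[-13,3] y:[61/3,24] z:[7,37] -> miss, prune
  N3 x:[12,22] y:[17,22] z:[6,27] -> hit [17,22], descend [2, 5]
    N2 x:[15,21] y:[59/3,22] z:[14,20] -> hit [59/3,20] leaf, test {P3(miss), P10(miss)}
    N5 x:[12,22] y:[17,18] z:[6,27] -> hit [17,18] leaf, test {P5(miss), P9(miss)}
  N6 x:[-6,8] y:[41/3,64/3] z:[-6,18] -> miss, prune
  N8 x:[11,22] y:[22,73/3] z:[-2,13] -> miss, prune

order=[0, 1, 3, 2, 5, 6, 8]  |boxes|=7  |leaves|=2  hit=miss

== RESULT ==
2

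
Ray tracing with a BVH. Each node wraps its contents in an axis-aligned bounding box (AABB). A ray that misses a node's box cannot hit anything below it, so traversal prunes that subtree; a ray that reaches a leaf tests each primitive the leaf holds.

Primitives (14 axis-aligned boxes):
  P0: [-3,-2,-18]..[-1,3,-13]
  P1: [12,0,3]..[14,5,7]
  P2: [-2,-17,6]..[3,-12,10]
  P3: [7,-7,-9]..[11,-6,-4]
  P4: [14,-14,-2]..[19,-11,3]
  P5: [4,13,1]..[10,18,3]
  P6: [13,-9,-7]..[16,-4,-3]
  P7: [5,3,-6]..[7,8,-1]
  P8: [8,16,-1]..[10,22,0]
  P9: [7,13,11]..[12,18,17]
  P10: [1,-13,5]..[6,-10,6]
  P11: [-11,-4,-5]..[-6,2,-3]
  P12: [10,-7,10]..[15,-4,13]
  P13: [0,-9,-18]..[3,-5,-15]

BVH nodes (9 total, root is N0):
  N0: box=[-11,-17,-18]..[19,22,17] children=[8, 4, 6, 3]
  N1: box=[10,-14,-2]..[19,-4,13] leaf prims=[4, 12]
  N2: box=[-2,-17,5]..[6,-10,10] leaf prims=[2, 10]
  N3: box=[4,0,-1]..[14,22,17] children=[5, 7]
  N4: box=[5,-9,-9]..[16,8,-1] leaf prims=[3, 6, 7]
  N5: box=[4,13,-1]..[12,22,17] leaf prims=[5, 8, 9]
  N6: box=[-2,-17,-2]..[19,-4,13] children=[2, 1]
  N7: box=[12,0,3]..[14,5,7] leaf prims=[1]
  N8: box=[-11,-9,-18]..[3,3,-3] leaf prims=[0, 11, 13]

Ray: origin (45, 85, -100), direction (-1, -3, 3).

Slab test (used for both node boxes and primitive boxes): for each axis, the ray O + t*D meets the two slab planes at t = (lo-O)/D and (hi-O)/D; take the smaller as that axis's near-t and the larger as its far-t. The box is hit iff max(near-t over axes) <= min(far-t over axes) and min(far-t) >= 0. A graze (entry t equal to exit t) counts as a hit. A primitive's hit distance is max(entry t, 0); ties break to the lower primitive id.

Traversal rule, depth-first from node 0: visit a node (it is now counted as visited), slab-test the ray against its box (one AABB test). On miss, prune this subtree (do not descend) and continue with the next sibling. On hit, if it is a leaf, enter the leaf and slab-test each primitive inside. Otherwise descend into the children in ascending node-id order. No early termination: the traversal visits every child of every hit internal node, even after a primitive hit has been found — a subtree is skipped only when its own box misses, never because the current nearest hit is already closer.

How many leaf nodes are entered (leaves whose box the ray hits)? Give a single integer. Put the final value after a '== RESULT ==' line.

Trace the traversal:
N0 x:[26,56] y:[21,34] z:[82/3,39] -> hit [82/3,34], descend [3, 4, 6, 8]
  N3 x:[31,41] y:[21,85/3] z:[33,39] -> miss, prune
  N4 x:[29,40] y:[77/3,94/3] z:[91/3,33] -> hit [91/3,94/3] leaf, test {P3(miss), P6@t=31, P7(miss)}
  N6 x:[26,47] y:[89/3,34] z:[98/3,113/3] -> hit [98/3,34], descend [1, 2]
    N1 x:[26,35] y:[89/3,33] z:[98/3,113/3] -> hit [98/3,33] leaf, test {P4(miss), P12(miss)}
    N2 x:[39,47] y:[95/3,34] z:[35,110/3] -> miss, prune
  N8 x:[42,56] y:[82/3,94/3] z:[82/3,97/3] -> miss, prune

Summary -> nodes [0, 3, 4, 6, 1, 2, 8]; box-tests=7; leaf-entries=2; first=P6

== RESULT ==
2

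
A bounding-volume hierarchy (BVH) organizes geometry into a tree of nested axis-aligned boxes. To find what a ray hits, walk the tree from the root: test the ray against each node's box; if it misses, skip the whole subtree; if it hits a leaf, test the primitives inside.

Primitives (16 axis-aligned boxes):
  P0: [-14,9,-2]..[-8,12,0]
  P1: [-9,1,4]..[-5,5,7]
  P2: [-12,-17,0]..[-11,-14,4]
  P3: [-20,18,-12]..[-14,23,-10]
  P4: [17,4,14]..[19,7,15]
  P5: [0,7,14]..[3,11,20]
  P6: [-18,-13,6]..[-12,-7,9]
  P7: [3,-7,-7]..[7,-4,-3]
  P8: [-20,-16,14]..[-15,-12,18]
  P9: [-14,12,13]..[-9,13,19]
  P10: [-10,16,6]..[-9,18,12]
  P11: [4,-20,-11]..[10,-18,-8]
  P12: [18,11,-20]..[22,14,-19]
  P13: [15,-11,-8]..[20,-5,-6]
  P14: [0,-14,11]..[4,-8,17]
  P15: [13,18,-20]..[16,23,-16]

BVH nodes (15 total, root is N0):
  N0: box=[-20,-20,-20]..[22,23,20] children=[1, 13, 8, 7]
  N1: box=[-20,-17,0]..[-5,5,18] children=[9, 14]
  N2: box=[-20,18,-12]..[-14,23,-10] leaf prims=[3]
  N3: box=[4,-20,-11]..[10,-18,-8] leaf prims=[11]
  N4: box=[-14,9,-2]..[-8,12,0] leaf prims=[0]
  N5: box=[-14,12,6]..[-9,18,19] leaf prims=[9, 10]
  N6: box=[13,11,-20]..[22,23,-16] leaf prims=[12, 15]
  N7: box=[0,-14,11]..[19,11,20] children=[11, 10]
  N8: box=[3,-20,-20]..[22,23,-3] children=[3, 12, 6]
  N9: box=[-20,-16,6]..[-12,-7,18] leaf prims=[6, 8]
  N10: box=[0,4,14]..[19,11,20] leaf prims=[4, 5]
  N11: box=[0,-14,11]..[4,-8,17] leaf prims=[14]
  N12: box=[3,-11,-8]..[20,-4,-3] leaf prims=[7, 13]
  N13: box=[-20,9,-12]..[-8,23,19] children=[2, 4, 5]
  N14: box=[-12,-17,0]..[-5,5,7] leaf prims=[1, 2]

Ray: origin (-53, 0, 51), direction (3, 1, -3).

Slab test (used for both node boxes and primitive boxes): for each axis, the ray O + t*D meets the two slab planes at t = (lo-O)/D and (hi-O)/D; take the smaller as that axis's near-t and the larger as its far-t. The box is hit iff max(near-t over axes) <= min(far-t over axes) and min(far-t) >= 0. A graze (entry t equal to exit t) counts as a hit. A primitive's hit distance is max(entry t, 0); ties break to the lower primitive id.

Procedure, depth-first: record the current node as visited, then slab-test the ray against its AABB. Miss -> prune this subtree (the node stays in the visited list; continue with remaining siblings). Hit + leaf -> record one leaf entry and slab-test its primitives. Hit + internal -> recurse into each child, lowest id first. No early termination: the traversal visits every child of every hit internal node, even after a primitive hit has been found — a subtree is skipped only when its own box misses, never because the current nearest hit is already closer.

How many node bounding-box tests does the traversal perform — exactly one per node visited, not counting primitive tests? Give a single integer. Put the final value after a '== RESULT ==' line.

Trace the traversal:
N0 x:[11,25] y:[-20,23] z:[31/3,71/3] -> hit [11,23], descend [1, 7, 8, 13]
  N1 x:[11,16] y:[-17,5] z:[11,17] -> miss, prune
  N7 x:[53/3,24] y:[-14,11] z:[31/3,40/3] -> miss, prune
  N8 x:[56/3,25] y:[-20,23] z:[18,71/3] -> hit [56/3,23], descend [3, 6, 12]
    N3 x:[19,21] y:[-20,-18] z:[59/3,62/3] -> miss, prune
    N6 x:[22,25] y:[11,23] z:[67/3,71/3] -> hit [67/3,23] leaf, test {P12(miss), P15@t=67/3}
    N12 x:[56/3,73/3] y:[-11,-4] z:[18,59/3] -> miss, prune
  N13 x:[11,15] y:[9,23] z:[32/3,21] -> hit [11,15], descend [2, 4, 5]
    N2 x:[11,13] y:[18,23] z:[61/3,21] -> miss, prune
    N4 x:[13,15] y:[9,12] z:[17,53/3] -> miss, prune
    N5 x:[13,44/3] y:[12,18] z:[32/3,15] -> hit [13,44/3] leaf, test {P9(miss), P10(miss)}

11 AABB tests over nodes [0, 1, 7, 8, 3, 6, 12, 13, 2, 4, 5]; 2 leaves entered; closest P15.

== RESULT ==
11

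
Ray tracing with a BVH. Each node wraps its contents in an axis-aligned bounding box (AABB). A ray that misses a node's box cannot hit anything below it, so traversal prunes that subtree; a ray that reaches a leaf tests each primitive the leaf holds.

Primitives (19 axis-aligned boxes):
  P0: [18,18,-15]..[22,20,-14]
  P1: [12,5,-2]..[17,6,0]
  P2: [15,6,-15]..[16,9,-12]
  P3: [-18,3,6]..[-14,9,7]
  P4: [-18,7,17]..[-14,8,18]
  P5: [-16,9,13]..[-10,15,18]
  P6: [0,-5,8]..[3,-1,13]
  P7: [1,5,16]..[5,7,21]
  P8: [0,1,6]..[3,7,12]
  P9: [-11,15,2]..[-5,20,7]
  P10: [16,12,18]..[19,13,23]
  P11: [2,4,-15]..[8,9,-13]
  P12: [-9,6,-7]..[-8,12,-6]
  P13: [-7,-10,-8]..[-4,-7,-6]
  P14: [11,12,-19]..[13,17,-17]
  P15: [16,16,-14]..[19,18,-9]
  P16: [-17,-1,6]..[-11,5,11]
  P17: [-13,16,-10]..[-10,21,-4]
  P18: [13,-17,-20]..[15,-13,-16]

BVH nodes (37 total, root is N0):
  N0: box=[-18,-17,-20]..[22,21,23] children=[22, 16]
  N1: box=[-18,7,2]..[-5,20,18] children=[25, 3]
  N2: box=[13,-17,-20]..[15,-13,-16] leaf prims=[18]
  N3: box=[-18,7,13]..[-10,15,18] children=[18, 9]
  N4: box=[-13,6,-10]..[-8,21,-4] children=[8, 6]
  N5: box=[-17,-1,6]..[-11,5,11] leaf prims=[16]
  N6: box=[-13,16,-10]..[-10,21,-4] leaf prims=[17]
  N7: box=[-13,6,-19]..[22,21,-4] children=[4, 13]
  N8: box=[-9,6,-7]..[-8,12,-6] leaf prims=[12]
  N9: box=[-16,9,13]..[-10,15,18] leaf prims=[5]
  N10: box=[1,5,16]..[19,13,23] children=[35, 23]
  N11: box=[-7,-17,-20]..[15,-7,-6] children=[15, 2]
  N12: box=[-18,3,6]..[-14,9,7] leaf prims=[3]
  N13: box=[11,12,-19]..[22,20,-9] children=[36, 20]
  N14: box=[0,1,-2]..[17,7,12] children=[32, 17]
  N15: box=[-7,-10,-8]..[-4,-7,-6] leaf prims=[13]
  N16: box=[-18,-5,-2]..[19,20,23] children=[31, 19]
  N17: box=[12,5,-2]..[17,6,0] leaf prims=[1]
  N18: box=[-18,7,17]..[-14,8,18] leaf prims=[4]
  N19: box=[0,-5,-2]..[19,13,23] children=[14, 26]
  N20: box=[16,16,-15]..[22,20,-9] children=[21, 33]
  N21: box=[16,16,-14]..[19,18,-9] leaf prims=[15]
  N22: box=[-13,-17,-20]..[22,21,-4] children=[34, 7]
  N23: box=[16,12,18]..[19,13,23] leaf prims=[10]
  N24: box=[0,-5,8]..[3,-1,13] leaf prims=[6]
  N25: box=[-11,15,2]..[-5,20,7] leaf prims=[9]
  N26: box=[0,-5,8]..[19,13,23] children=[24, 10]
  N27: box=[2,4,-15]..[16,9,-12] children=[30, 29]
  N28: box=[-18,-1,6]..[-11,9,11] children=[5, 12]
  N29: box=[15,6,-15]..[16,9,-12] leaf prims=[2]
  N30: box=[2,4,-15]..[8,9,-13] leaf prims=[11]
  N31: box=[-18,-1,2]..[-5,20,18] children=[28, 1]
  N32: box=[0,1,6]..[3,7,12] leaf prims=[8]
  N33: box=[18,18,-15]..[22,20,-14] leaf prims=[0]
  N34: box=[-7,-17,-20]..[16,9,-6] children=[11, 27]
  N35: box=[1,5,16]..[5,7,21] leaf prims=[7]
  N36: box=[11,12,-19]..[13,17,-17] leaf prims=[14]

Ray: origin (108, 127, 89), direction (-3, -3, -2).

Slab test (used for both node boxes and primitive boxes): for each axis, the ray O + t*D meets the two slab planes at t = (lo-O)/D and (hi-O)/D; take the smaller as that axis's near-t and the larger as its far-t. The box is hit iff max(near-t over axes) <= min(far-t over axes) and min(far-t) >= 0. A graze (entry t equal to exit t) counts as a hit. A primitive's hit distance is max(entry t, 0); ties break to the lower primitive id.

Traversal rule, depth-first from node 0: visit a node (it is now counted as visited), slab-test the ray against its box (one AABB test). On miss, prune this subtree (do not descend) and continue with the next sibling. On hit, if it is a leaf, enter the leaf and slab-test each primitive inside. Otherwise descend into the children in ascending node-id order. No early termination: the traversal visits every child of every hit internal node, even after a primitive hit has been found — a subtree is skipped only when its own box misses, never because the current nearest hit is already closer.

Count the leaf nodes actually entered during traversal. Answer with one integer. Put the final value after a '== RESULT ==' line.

Trace the traversal:
N0 x:[86/3,42] y:[106/3,48] z:[33,109/2] -> hit [106/3,42], descend [16, 22]
  N16 x:[89/3,42] y:[107/3,44] z:[33,91/2] -> hit [107/3,42], descend [19, 31]
    N19 x:[89/3,36] y:[38,44] z:[33,91/2] -> miss, prune
    N31 x:[113/3,42] y:[107/3,128/3] z:[71/2,87/2] -> hit [113/3,42], descend [1, 28]
      N1 x:[113/3,42] y:[107/3,40] z:[71/2,87/2] -> hit [113/3,40], descend [3, 25]
        N3 x:[118/3,42] y:[112/3,40] z:[71/2,38] -> miss, prune
        N25 x:[113/3,119/3] y:[107/3,112/3] z:[41,87/2] -> miss, prune
      N28 x:[119/3,42] y:[118/3,128/3] z:[39,83/2] -> hit [119/3,83/2], descend [5, 12]
        N5 x:[119/3,125/3] y:[122/3,128/3] z:[39,83/2] -> hit [122/3,83/2] leaf, test {P16@t=122/3}
        N12 x:[122/3,42] y:[118/3,124/3] z:[41,83/2] -> hit [41,124/3] leaf, test {P3@t=41}
  N22 x:[86/3,121/3] y:[106/3,48] z:[93/2,109/2] -> miss, prune

order=[0, 16, 19, 31, 1, 3, 25, 28, 5, 12, 22]  |boxes|=11  |leaves|=2  hit=P16

== RESULT ==
2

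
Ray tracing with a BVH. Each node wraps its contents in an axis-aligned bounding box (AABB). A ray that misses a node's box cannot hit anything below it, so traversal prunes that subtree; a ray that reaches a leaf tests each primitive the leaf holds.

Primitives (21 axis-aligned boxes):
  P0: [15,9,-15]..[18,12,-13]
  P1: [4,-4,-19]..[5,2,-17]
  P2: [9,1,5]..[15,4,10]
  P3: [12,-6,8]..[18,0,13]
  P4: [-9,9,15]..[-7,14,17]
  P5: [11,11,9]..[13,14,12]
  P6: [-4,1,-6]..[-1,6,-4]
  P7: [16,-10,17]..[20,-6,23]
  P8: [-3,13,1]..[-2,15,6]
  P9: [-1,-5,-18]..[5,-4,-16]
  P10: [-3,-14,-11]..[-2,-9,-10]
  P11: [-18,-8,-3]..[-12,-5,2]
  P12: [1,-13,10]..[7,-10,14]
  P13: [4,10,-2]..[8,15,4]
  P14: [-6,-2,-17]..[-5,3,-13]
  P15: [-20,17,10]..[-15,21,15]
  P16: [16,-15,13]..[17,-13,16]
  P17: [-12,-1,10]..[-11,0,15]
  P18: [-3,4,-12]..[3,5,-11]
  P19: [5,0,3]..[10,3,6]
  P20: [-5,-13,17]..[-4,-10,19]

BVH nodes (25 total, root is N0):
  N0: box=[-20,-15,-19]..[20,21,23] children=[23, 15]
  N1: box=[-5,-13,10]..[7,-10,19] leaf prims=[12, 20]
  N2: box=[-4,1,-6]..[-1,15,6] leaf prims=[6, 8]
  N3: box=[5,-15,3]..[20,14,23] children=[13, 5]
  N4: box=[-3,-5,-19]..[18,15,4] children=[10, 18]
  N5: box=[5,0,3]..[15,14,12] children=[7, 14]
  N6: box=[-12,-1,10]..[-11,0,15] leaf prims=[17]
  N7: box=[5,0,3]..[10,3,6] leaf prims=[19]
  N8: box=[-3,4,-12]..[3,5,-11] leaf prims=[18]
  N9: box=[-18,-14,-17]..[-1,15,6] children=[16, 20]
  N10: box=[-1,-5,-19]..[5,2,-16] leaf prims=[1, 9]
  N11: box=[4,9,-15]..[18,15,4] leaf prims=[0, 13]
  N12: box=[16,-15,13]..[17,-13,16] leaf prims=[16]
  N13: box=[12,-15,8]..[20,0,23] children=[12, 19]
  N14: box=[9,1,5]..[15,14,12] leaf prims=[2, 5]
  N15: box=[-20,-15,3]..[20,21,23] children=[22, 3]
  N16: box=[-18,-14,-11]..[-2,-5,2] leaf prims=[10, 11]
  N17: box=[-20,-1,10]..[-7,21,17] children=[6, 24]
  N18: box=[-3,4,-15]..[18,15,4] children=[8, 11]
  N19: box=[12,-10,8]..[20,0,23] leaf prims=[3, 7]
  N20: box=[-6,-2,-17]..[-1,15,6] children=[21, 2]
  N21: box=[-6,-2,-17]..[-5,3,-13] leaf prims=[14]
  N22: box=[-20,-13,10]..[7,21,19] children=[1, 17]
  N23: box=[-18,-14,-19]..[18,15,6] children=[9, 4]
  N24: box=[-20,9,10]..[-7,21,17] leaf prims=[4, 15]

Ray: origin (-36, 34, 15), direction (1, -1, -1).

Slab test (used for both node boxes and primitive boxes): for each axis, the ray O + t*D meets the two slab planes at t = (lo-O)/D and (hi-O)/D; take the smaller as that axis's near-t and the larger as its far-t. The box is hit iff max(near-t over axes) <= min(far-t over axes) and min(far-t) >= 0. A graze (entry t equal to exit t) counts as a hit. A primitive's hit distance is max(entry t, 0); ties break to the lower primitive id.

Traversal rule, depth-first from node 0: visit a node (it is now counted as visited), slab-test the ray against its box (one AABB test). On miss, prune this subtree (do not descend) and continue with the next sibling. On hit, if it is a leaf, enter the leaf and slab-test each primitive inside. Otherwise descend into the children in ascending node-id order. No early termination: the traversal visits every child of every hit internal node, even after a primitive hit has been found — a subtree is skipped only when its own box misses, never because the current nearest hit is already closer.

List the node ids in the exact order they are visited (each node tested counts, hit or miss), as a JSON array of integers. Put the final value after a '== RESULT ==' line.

Trace the traversal:
N0 x:[16,56] y:[13,49] z:[-8,34] -> hit [16,34], descend [15, 23]
  N15 x:[16,56] y:[13,49] z:[-8,12] -> miss, prune
  N23 x:[18,54] y:[19,48] z:[9,34] -> hit [19,34], descend [4, 9]
    N4 x:[33,54] y:[19,39] z:[11,34] -> hit [33,34], descend [10, 18]
      N10 x:[35,41] y:[32,39] z:[31,34] -> miss, prune
      N18 x:[33,54] y:[19,30] z:[11,30] -> miss, prune
    N9 x:[18,35] y:[19,48] z:[9,32] -> hit [19,32], descend [16, 20]
      N16 x:[18,34] y:[39,48] z:[13,26] -> miss, prune
      N20 x:[30,35] y:[19,36] z:[9,32] -> hit [30,32], descend [2, 21]
        N2 x:[32,35] y:[19,33] z:[9,21] -> miss, prune
        N21 x:[30,31] y:[31,36] z:[28,32] -> hit [31,31] leaf, test {P14@t=31}

Summary -> nodes [0, 15, 23, 4, 10, 18, 9, 16, 20, 2, 21]; box-tests=11; leaf-entries=1; first=P14

== RESULT ==
[0, 15, 23, 4, 10, 18, 9, 16, 20, 2, 21]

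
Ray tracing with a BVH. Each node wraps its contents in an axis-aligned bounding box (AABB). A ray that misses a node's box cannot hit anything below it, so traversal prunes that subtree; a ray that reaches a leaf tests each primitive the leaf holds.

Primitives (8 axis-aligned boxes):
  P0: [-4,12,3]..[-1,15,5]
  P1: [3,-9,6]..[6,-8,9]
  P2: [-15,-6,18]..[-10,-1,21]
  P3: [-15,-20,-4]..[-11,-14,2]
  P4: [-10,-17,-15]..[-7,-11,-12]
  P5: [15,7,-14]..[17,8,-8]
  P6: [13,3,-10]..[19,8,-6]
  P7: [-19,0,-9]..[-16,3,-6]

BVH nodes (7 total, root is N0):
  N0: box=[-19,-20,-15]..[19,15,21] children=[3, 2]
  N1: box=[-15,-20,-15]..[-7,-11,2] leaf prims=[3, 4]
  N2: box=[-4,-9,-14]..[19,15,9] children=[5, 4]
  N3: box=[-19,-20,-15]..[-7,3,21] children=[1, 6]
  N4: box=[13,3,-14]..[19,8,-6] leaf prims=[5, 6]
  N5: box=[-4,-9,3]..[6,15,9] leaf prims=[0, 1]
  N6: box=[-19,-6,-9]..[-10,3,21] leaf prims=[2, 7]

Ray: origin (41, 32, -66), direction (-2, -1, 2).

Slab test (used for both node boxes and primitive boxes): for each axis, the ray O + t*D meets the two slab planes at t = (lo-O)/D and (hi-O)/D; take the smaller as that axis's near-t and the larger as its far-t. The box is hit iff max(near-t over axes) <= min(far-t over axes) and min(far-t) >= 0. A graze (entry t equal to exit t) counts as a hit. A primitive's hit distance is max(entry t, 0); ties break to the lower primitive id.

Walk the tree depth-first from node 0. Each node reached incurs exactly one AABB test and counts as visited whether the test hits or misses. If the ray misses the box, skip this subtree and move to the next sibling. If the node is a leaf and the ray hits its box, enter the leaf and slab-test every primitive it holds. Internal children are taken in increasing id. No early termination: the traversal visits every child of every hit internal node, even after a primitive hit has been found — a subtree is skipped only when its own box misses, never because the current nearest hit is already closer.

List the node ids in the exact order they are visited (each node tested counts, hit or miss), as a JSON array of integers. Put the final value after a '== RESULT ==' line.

Trace the traversal:
N0 x:[11,30] y:[17,52] z:[51/2,87/2] -> hit [51/2,30], descend [2, 3]
  N2 x:[11,45/2] y:[17,41] z:[26,75/2] -> miss, prune
  N3 x:[24,30] y:[29,52] z:[51/2,87/2] -> hit [29,30], descend [1, 6]
    N1 x:[24,28] y:[43,52] z:[51/2,34] -> miss, prune
    N6 x:[51/2,30] y:[29,38] z:[57/2,87/2] -> hit [29,30] leaf, test {P2(miss), P7@t=29}

5 AABB tests over nodes [0, 2, 3, 1, 6]; 1 leaf entered; closest P7.

== RESULT ==
[0, 2, 3, 1, 6]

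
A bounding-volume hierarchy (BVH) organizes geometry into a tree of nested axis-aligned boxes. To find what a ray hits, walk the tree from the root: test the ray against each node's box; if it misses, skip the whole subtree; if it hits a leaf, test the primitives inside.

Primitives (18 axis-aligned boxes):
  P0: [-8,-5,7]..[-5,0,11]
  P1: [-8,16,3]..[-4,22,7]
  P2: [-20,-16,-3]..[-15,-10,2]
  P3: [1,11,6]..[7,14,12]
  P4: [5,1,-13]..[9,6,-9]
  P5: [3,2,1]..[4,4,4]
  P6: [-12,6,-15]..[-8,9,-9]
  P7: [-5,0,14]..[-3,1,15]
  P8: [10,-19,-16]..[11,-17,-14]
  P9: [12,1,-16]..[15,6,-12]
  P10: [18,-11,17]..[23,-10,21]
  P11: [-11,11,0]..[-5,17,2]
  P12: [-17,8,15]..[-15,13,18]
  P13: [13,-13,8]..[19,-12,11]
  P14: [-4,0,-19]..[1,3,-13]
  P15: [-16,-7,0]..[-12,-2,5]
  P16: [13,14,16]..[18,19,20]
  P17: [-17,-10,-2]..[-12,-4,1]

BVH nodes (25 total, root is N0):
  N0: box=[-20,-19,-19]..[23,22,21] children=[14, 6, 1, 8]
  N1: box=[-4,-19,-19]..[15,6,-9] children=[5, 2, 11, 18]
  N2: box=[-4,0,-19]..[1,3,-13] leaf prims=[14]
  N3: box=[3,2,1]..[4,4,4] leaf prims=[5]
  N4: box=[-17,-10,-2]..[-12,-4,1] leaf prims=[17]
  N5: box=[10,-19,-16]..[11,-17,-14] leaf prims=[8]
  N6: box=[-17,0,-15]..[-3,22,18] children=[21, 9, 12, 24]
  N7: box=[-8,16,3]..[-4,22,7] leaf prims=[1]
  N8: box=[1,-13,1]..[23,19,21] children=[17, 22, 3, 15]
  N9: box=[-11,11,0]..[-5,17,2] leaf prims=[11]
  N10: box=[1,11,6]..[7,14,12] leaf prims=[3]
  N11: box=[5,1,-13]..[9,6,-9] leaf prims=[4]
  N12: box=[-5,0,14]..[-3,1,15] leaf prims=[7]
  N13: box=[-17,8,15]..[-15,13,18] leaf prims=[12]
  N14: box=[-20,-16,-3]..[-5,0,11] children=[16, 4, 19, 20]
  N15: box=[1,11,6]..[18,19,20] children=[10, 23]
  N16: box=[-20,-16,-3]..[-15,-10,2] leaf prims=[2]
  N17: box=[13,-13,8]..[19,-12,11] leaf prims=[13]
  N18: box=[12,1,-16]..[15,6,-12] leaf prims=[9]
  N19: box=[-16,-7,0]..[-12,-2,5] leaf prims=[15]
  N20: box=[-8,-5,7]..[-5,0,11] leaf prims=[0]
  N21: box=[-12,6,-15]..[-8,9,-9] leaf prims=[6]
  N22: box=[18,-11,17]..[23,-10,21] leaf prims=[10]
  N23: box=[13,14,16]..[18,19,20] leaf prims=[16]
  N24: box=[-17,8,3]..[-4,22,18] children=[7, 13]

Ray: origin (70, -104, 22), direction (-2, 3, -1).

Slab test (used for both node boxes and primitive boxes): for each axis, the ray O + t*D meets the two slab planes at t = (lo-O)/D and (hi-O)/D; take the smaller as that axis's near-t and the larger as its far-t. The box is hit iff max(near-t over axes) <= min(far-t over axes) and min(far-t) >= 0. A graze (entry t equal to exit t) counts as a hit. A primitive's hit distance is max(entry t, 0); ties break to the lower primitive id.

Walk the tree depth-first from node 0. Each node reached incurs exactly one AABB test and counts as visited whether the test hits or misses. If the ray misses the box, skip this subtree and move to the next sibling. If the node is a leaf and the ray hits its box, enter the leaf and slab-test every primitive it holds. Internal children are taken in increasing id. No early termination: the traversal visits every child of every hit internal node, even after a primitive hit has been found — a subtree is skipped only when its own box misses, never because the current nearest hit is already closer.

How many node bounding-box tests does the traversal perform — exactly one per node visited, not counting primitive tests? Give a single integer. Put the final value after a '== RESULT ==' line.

Walk:
N0 x:[47/2,45] y:[85/3,42] z:[1,41] -> hit [85/3,41], descend [1, 6, 8, 14]
  N1 x:[55/2,37] y:[85/3,110/3] z:[31,41] -> hit [31,110/3], descend [2, 5, 11, 18]
    N2 x:[69/2,37] y:[104/3,107/3] z:[35,41] -> hit [35,107/3] leaf, test {P14@t=35}
    N5 x:[59/2,30] y:[85/3,29] z:[36,38] -> miss, prune
    N11 x:[61/2,65/2] y:[35,110/3] z:[31,35] -> miss, prune
    N18 x:[55/2,29] y:[35,110/3] z:[34,38] -> miss, prune
  N6 x:[73/2,87/2] y:[104/3,42] z:[4,37] -> hit [73/2,37], descend [9, 12, 21, 24]
    N9 x:[75/2,81/2] y:[115/3,121/3] z:[20,22] -> miss, prune
    N12 x:[73/2,75/2] y:[104/3,35] z:[7,8] -> miss, prune
    N21 x:[39,41] y:[110/3,113/3] z:[31,37] -> miss, prune
    N24 x:[37,87/2] y:[112/3,42] z:[4,19] -> miss, prune
  N8 x:[47/2,69/2] y:[91/3,41] z:[1,21] -> miss, prune
  N14 x:[75/2,45] y:[88/3,104/3] z:[11,25] -> miss, prune

order=[0, 1, 2, 5, 11, 18, 6, 9, 12, 21, 24, 8, 14]  |boxes|=13  |leaves|=1  hit=P14

== RESULT ==
13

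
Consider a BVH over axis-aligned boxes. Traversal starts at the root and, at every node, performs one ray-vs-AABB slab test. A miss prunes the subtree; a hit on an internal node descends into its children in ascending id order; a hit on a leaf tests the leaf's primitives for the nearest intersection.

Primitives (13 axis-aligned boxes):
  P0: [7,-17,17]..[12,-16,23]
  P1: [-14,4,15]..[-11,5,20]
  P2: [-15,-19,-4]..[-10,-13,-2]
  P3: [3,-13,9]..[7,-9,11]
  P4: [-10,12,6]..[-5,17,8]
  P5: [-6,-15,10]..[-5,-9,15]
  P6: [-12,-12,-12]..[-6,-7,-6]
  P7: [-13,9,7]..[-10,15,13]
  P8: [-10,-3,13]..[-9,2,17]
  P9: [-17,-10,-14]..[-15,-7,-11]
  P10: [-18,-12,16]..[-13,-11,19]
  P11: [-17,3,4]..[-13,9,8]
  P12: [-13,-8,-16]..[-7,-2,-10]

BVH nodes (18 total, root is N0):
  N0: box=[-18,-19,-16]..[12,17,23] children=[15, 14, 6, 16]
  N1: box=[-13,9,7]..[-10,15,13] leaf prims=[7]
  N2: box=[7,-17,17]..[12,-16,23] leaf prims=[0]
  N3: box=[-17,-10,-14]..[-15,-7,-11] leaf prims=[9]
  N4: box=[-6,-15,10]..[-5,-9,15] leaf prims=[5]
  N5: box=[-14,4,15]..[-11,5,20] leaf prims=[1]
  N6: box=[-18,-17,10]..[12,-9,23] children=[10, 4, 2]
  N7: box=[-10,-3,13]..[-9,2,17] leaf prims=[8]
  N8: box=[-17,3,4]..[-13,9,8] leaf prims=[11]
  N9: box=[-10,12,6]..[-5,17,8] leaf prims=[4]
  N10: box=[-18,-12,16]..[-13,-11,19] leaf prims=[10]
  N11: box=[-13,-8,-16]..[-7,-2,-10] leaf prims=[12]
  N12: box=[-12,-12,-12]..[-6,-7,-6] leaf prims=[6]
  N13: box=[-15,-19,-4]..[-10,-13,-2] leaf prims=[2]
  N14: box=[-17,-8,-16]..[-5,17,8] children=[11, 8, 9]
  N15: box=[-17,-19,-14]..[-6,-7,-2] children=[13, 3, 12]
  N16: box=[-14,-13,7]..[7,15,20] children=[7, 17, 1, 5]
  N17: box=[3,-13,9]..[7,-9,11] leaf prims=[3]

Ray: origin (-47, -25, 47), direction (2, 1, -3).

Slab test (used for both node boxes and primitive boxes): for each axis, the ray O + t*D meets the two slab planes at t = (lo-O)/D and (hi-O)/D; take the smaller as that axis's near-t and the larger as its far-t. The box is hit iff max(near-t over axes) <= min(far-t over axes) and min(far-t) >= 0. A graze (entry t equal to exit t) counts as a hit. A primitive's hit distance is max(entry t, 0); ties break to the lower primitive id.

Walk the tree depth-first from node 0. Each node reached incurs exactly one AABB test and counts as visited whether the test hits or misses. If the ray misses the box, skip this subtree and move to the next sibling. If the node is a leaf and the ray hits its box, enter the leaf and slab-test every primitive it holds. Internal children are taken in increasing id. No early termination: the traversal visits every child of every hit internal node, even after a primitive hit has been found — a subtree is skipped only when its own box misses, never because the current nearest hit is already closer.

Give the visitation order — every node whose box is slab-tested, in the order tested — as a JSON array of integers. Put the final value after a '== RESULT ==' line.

Traverse from the root:
N0 x:[29/2,59/2] y:[6,42] z:[8,21] -> hit [29/2,21], descend [6, 14, 15, 16]
  N6 x:[29/2,59/2] y:[8,16] z:[8,37/3] -> miss, prune
  N14 x:[15,21] y:[17,42] z:[13,21] -> hit [17,21], descend [8, 9, 11]
    N8 x:[15,17] y:[28,34] z:[13,43/3] -> miss, prune
    N9 x:[37/2,21] y:[37,42] z:[13,41/3] -> miss, prune
    N11 x:[17,20] y:[17,23] z:[19,21] -> hit [19,20] leaf, test {P12@t=19}
  N15 x:[15,41/2] y:[6,18] z:[49/3,61/3] -> hit [49/3,18], descend [3, 12, 13]
    N3 x:[15,16] y:[15,18] z:[58/3,61/3] -> miss, prune
    N12 x:[35/2,41/2] y:[13,18] z:[53/3,59/3] -> hit [53/3,18] leaf, test {P6@t=53/3}
    N13 x:[16,37/2] y:[6,12] z:[49/3,17] -> miss, prune
  N16 x:[33/2,27] y:[12,40] z:[9,40/3] -> miss, prune

11 AABB tests over nodes [0, 6, 14, 8, 9, 11, 15, 3, 12, 13, 16]; 2 leaves entered; closest P6.

== RESULT ==
[0, 6, 14, 8, 9, 11, 15, 3, 12, 13, 16]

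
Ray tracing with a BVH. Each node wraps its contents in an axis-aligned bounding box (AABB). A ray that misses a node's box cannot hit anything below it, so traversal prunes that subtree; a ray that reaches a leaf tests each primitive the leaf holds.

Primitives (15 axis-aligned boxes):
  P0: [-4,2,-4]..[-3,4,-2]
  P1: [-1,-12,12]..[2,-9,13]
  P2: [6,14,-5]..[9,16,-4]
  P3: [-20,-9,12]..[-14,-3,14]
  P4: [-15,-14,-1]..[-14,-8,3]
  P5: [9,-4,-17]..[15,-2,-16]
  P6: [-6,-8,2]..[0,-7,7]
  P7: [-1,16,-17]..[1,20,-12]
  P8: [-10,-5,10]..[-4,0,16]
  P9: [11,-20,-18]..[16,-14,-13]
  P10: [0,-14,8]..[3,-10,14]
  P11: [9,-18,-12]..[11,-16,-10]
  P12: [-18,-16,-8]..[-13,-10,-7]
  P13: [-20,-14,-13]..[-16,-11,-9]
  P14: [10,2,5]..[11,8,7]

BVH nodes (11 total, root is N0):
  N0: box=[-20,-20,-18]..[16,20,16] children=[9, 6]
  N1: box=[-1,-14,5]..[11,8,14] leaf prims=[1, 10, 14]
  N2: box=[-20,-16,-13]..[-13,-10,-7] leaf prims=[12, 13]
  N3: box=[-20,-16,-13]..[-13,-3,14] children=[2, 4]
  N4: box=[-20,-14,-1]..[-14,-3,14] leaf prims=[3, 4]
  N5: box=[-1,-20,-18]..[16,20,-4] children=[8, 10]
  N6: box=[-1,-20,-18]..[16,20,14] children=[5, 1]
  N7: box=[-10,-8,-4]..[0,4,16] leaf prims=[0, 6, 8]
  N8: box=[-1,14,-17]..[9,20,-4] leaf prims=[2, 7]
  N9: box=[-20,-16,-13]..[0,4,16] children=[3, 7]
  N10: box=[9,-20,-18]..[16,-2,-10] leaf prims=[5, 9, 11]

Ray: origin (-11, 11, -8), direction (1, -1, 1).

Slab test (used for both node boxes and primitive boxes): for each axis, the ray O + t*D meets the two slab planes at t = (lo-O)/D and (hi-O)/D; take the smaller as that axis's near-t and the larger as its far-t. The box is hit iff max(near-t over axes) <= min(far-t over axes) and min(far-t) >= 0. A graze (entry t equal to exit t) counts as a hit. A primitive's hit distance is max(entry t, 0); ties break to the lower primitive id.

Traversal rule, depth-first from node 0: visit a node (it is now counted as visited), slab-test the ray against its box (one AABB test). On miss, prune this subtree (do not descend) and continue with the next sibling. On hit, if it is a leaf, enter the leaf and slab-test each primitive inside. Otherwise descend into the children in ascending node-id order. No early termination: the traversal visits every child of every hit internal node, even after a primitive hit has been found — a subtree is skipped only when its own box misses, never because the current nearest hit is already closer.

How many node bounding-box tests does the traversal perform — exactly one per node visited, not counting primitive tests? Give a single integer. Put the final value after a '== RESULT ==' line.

Trace the traversal:
N0 x:[-9,27] y:[-9,31] z:[-10,24] -> hit [-9,24], descend [6, 9]
  N6 x:[10,27] y:[-9,31] z:[-10,22] -> hit [10,22], descend [1, 5]
    N1 x:[10,22] y:[3,25] z:[13,22] -> hit [13,22] leaf, test {P1(miss), P10(miss), P14(miss)}
    N5 x:[10,27] y:[-9,31] z:[-10,4] -> miss, prune
  N9 x:[-9,11] y:[7,27] z:[-5,24] -> hit [7,11], descend [3, 7]
    N3 x:[-9,-2] y:[14,27] z:[-5,22] -> miss, prune
    N7 x:[1,11] y:[7,19] z:[4,24] -> hit [7,11] leaf, test {P0(miss), P6(miss), P8(miss)}

order=[0, 6, 1, 5, 9, 3, 7]  |boxes|=7  |leaves|=2  hit=miss

== RESULT ==
7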